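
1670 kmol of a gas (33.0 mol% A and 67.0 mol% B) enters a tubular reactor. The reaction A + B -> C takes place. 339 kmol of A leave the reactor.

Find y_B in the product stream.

0.622

For A: n = n₀ − 1ξ → 339 = 551.1 − 1ξ, giving ξ = 212.1 kmol.
Outlet amounts (n = n₀ + ν ξ):
  A: 551.1 − 1(212.1) = 339
  B: 1119 − 1(212.1) = 906.8
  C: 0 + 1(212.1) = 212.1
Total out = 1458 kmol; y_B = 906.8 / 1458 = 0.622.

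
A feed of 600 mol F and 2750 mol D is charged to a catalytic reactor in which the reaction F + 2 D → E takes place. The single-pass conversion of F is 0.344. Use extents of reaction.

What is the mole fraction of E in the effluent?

0.0703

F reacted = 0.344 × 600 = 206.4 mol; ν_F = −1, so ξ = 206.4/1 = 206.4 mol.
Outlet amounts (n = n₀ + ν ξ):
  F: 600 − 1(206.4) = 393.6
  D: 2750 − 2(206.4) = 2337
  E: 0 + 1(206.4) = 206.4
Total out = 2937 mol; y_E = 206.4 / 2937 = 0.07027.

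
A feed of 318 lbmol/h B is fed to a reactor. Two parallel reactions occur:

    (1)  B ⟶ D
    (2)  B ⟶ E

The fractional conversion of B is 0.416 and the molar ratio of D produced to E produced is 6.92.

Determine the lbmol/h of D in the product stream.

116 lbmol/h

Conversion of B: B consumed = 0.416 × 318 = 132.3 lbmol/h = 1ξ₁ + 1ξ₂.
Selectivity: 1ξ₁ / (1ξ₂) = 6.92 → ξ₁ = 6.92 ξ₂.
Substitute: (1·6.92 + 1) ξ₂ = 132.3 → ξ₂ = 16.7 lbmol/h, ξ₁ = 115.6 lbmol/h.
Outlet amounts (n = n₀ + Σ ν·ξ):
  B: 318 − 1(115.6) − 1(16.7) = 185.7
  D: 0 + 1(115.6) = 115.6
  E: 0 + 1(16.7) = 16.7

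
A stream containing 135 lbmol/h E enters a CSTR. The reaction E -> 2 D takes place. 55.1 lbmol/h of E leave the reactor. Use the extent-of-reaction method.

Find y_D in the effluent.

For E: n = n₀ − 1ξ → 55.1 = 135 − 1ξ, giving ξ = 79.9 lbmol/h.
Outlet amounts (n = n₀ + ν ξ):
  E: 135 − 1(79.9) = 55.1
  D: 0 + 2(79.9) = 159.8
Total out = 214.9 lbmol/h; y_D = 159.8 / 214.9 = 0.7436.

0.744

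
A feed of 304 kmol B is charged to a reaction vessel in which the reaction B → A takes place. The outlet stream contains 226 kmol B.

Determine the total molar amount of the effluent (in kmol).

For B: n = n₀ − 1ξ → 226 = 304 − 1ξ, giving ξ = 78 kmol.
Outlet amounts (n = n₀ + ν ξ):
  B: 304 − 1(78) = 226
  A: 0 + 1(78) = 78
Total out = 226 + 78 = 304 kmol.

304 kmol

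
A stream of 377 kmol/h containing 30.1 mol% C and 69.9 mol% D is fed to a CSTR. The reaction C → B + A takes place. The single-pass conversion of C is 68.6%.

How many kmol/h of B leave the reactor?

C reacted = 0.686 × 113.5 = 77.85 kmol/h; ν_C = −1, so ξ = 77.85/1 = 77.85 kmol/h.
Outlet amounts (n = n₀ + ν ξ):
  C: 113.5 − 1(77.85) = 35.63
  B: 0 + 1(77.85) = 77.85
  A: 0 + 1(77.85) = 77.85
  D: 263.5 (inert)

77.8 kmol/h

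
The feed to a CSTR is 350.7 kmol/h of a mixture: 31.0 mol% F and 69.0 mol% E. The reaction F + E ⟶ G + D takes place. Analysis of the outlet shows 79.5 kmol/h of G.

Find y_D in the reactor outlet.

For G: n = n₀ + 1ξ → 79.5 = 0 + 1ξ, giving ξ = 79.5 kmol/h.
Outlet amounts (n = n₀ + ν ξ):
  F: 108.7 − 1(79.5) = 29.22
  E: 242 − 1(79.5) = 162.5
  G: 0 + 1(79.5) = 79.5
  D: 0 + 1(79.5) = 79.5
Total out = 350.7 kmol/h; y_D = 79.5 / 350.7 = 0.2267.

0.227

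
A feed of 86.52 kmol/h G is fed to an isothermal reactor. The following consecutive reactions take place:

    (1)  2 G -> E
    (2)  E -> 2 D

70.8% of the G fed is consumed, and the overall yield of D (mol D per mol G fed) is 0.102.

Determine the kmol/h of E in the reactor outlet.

Conversion of G: G consumed = 2ξ₁ = 0.708 × 86.52 → ξ₁ = 30.63 kmol/h.
Yield of D: 2ξ₂ / 86.52 = 0.102 → ξ₂ = 4.413 kmol/h.
Outlet amounts (n = n₀ + Σ ν·ξ):
  G: 86.52 − 2(30.63) = 25.26
  E: 0 + 1(30.63) − 1(4.413) = 26.22
  D: 0 + 2(4.413) = 8.825

26.2 kmol/h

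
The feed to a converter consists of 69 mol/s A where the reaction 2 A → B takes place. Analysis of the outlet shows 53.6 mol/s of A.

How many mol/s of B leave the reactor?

7.7 mol/s

For A: n = n₀ − 2ξ → 53.6 = 69 − 2ξ, giving ξ = 7.7 mol/s.
Outlet amounts (n = n₀ + ν ξ):
  A: 69 − 2(7.7) = 53.6
  B: 0 + 1(7.7) = 7.7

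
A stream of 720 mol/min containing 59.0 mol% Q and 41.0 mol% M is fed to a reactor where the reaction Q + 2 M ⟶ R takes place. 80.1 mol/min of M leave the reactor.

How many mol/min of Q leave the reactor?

317 mol/min

For M: n = n₀ − 2ξ → 80.1 = 295.2 − 2ξ, giving ξ = 107.5 mol/min.
Outlet amounts (n = n₀ + ν ξ):
  Q: 424.8 − 1(107.5) = 317.2
  M: 295.2 − 2(107.5) = 80.1
  R: 0 + 1(107.5) = 107.5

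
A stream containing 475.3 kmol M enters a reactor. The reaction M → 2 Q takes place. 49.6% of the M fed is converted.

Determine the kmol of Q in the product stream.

471 kmol

M reacted = 0.496 × 475.3 = 235.7 kmol; ν_M = −1, so ξ = 235.7/1 = 235.7 kmol.
Outlet amounts (n = n₀ + ν ξ):
  M: 475.3 − 1(235.7) = 239.6
  Q: 0 + 2(235.7) = 471.5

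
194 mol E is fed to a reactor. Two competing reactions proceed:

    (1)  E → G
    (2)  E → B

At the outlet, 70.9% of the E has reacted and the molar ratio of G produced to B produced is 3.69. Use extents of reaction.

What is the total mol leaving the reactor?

194 mol

Conversion of E: E consumed = 0.709 × 194 = 137.5 mol = 1ξ₁ + 1ξ₂.
Selectivity: 1ξ₁ / (1ξ₂) = 3.69 → ξ₁ = 3.69 ξ₂.
Substitute: (1·3.69 + 1) ξ₂ = 137.5 → ξ₂ = 29.33 mol, ξ₁ = 108.2 mol.
Outlet amounts (n = n₀ + Σ ν·ξ):
  E: 194 − 1(108.2) − 1(29.33) = 56.45
  G: 0 + 1(108.2) = 108.2
  B: 0 + 1(29.33) = 29.33
Total out = 56.45 + 108.2 + 29.33 = 194 mol.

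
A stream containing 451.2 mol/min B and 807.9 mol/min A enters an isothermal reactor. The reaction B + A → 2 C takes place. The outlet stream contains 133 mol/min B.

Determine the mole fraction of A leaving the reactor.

For B: n = n₀ − 1ξ → 133 = 451.2 − 1ξ, giving ξ = 318.2 mol/min.
Outlet amounts (n = n₀ + ν ξ):
  B: 451.2 − 1(318.2) = 133
  A: 807.9 − 1(318.2) = 489.7
  C: 0 + 2(318.2) = 636.4
Total out = 1259 mol/min; y_A = 489.7 / 1259 = 0.3889.

0.389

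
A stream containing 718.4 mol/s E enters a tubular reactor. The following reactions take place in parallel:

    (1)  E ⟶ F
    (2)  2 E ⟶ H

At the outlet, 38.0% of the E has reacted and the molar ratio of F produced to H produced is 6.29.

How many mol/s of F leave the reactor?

207 mol/s

Conversion of E: E consumed = 0.38 × 718.4 = 273 mol/s = 1ξ₁ + 2ξ₂.
Selectivity: 1ξ₁ / (1ξ₂) = 6.29 → ξ₁ = 6.29 ξ₂.
Substitute: (1·6.29 + 2) ξ₂ = 273 → ξ₂ = 32.93 mol/s, ξ₁ = 207.1 mol/s.
Outlet amounts (n = n₀ + Σ ν·ξ):
  E: 718.4 − 1(207.1) − 2(32.93) = 445.4
  F: 0 + 1(207.1) = 207.1
  H: 0 + 1(32.93) = 32.93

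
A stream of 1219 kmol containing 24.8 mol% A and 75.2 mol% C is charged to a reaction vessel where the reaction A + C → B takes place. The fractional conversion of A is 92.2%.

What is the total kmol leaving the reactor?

A reacted = 0.922 × 302.3 = 278.7 kmol; ν_A = −1, so ξ = 278.7/1 = 278.7 kmol.
Outlet amounts (n = n₀ + ν ξ):
  A: 302.3 − 1(278.7) = 23.58
  C: 916.7 − 1(278.7) = 638
  B: 0 + 1(278.7) = 278.7
Total out = 23.58 + 638 + 278.7 = 940.3 kmol.

940 kmol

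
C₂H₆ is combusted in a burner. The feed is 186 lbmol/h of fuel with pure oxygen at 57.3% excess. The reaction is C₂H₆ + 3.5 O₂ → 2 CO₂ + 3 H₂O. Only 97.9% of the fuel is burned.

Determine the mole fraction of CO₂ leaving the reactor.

Stoichiometric O₂ = 3.5 × 186 = 651 lbmol/h; O₂ fed = 651 × 1.573 = 1024 lbmol/h.
Fuel reacted = 0.979 × 186 → ξ = 182.1 lbmol/h.
Outlet (n = n₀ + ν ξ):
  C₂H₆: 186 − 1(182.1) = 3.906
  O₂: 1024 − 3.5(182.1) = 386.7
  CO₂: 0 + 2(182.1) = 364.2
  H₂O: 0 + 3(182.1) = 546.3
Total out = 1301 lbmol/h; y_CO₂ = 364.2 / 1301 = 0.2799.

0.28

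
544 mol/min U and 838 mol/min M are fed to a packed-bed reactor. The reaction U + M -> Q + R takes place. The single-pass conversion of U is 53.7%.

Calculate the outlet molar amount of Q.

292 mol/min

U reacted = 0.537 × 544 = 292.1 mol/min; ν_U = −1, so ξ = 292.1/1 = 292.1 mol/min.
Outlet amounts (n = n₀ + ν ξ):
  U: 544 − 1(292.1) = 251.9
  M: 838 − 1(292.1) = 545.9
  Q: 0 + 1(292.1) = 292.1
  R: 0 + 1(292.1) = 292.1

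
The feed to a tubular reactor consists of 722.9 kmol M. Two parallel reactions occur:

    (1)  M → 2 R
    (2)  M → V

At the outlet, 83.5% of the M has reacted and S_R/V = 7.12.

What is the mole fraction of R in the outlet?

0.789

Conversion of M: M consumed = 0.835 × 722.9 = 603.6 kmol = 1ξ₁ + 1ξ₂.
Selectivity: 2ξ₁ / (1ξ₂) = 7.12 → ξ₁ = 3.56 ξ₂.
Substitute: (1·3.56 + 1) ξ₂ = 603.6 → ξ₂ = 132.4 kmol, ξ₁ = 471.2 kmol.
Outlet amounts (n = n₀ + Σ ν·ξ):
  M: 722.9 − 1(471.2) − 1(132.4) = 119.3
  R: 0 + 2(471.2) = 942.5
  V: 0 + 1(132.4) = 132.4
Total out = 1194 kmol; y_R = 942.5 / 1194 = 0.7893.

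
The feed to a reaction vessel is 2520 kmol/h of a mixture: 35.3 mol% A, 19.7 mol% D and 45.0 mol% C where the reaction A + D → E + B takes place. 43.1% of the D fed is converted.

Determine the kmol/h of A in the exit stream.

676 kmol/h

D reacted = 0.431 × 496.4 = 214 kmol/h; ν_D = −1, so ξ = 214/1 = 214 kmol/h.
Outlet amounts (n = n₀ + ν ξ):
  A: 889.6 − 1(214) = 675.6
  D: 496.4 − 1(214) = 282.5
  E: 0 + 1(214) = 214
  B: 0 + 1(214) = 214
  C: 1134 (inert)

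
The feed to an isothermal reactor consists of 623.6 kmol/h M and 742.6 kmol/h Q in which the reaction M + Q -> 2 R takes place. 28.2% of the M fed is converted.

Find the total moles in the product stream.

M reacted = 0.282 × 623.6 = 175.9 kmol/h; ν_M = −1, so ξ = 175.9/1 = 175.9 kmol/h.
Outlet amounts (n = n₀ + ν ξ):
  M: 623.6 − 1(175.9) = 447.7
  Q: 742.6 − 1(175.9) = 566.7
  R: 0 + 2(175.9) = 351.7
Total out = 447.7 + 566.7 + 351.7 = 1366 kmol/h.

1370 kmol/h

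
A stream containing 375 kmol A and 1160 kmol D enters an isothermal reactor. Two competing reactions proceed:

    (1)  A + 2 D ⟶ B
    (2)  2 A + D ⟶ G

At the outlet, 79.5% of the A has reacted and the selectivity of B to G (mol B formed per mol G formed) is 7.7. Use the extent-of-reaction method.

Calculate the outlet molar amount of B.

237 kmol

Conversion of A: A consumed = 0.795 × 375 = 298.1 kmol = 1ξ₁ + 2ξ₂.
Selectivity: 1ξ₁ / (1ξ₂) = 7.7 → ξ₁ = 7.7 ξ₂.
Substitute: (1·7.7 + 2) ξ₂ = 298.1 → ξ₂ = 30.73 kmol, ξ₁ = 236.7 kmol.
Outlet amounts (n = n₀ + Σ ν·ξ):
  A: 375 − 1(236.7) − 2(30.73) = 76.88
  D: 1160 − 2(236.7) − 1(30.73) = 656
  B: 0 + 1(236.7) = 236.7
  G: 0 + 1(30.73) = 30.73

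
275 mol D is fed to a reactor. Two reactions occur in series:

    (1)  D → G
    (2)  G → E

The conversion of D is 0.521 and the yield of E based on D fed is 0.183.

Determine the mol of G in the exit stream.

93 mol

Conversion of D: D consumed = 1ξ₁ = 0.521 × 275 → ξ₁ = 143.3 mol.
Yield of E: 1ξ₂ / 275 = 0.183 → ξ₂ = 50.32 mol.
Outlet amounts (n = n₀ + Σ ν·ξ):
  D: 275 − 1(143.3) = 131.7
  G: 0 + 1(143.3) − 1(50.32) = 92.95
  E: 0 + 1(50.32) = 50.32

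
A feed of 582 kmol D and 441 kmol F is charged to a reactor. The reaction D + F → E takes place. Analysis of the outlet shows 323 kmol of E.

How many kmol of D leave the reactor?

For E: n = n₀ + 1ξ → 323 = 0 + 1ξ, giving ξ = 323 kmol.
Outlet amounts (n = n₀ + ν ξ):
  D: 582 − 1(323) = 259
  F: 441 − 1(323) = 118
  E: 0 + 1(323) = 323

259 kmol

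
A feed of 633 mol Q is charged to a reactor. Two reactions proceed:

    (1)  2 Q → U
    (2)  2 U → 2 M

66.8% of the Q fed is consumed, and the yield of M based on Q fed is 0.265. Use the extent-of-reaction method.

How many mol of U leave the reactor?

43.7 mol

Conversion of Q: Q consumed = 2ξ₁ = 0.668 × 633 → ξ₁ = 211.4 mol.
Yield of M: 2ξ₂ / 633 = 0.265 → ξ₂ = 83.87 mol.
Outlet amounts (n = n₀ + Σ ν·ξ):
  Q: 633 − 2(211.4) = 210.2
  U: 0 + 1(211.4) − 2(83.87) = 43.68
  M: 0 + 2(83.87) = 167.7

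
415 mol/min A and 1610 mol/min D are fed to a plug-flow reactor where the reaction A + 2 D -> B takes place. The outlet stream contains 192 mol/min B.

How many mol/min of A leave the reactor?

For B: n = n₀ + 1ξ → 192 = 0 + 1ξ, giving ξ = 192 mol/min.
Outlet amounts (n = n₀ + ν ξ):
  A: 415 − 1(192) = 223
  D: 1610 − 2(192) = 1226
  B: 0 + 1(192) = 192

223 mol/min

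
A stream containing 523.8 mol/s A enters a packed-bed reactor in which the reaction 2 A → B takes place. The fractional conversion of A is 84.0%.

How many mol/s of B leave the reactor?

220 mol/s

A reacted = 0.84 × 523.8 = 440 mol/s; ν_A = −2, so ξ = 440/2 = 220 mol/s.
Outlet amounts (n = n₀ + ν ξ):
  A: 523.8 − 2(220) = 83.81
  B: 0 + 1(220) = 220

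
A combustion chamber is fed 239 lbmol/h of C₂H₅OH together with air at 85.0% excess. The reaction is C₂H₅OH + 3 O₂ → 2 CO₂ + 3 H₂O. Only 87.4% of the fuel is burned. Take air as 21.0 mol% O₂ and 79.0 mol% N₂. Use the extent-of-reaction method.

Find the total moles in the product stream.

6760 lbmol/h

Stoichiometric O₂ = 3 × 239 = 717 lbmol/h; O₂ fed = 717 × 1.850 = 1326 lbmol/h.
N₂ fed = 1326 × 79/21 = 4990 lbmol/h.
Fuel reacted = 0.874 × 239 → ξ = 208.9 lbmol/h.
Outlet (n = n₀ + ν ξ):
  C₂H₅OH: 239 − 1(208.9) = 30.11
  O₂: 1326 − 3(208.9) = 699.8
  N₂: 4990 (inert)
  CO₂: 0 + 2(208.9) = 417.8
  H₂O: 0 + 3(208.9) = 626.7
Total out = 30.11 + 699.8 + 4990 + 417.8 + 626.7 = 6764 lbmol/h.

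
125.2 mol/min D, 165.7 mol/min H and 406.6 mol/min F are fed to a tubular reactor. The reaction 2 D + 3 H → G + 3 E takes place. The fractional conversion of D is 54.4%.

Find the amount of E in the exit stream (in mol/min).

102 mol/min

D reacted = 0.544 × 125.2 = 68.11 mol/min; ν_D = −2, so ξ = 68.11/2 = 34.05 mol/min.
Outlet amounts (n = n₀ + ν ξ):
  D: 125.2 − 2(34.05) = 57.09
  H: 165.7 − 3(34.05) = 63.54
  G: 0 + 1(34.05) = 34.05
  E: 0 + 3(34.05) = 102.2
  F: 406.6 (inert)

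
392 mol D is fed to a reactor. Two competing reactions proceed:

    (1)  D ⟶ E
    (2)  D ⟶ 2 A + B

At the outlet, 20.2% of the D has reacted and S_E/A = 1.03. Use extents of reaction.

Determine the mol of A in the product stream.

Conversion of D: D consumed = 0.202 × 392 = 79.18 mol = 1ξ₁ + 1ξ₂.
Selectivity: 1ξ₁ / (2ξ₂) = 1.03 → ξ₁ = 2.06 ξ₂.
Substitute: (1·2.06 + 1) ξ₂ = 79.18 → ξ₂ = 25.88 mol, ξ₁ = 53.31 mol.
Outlet amounts (n = n₀ + Σ ν·ξ):
  D: 392 − 1(53.31) − 1(25.88) = 312.8
  E: 0 + 1(53.31) = 53.31
  A: 0 + 2(25.88) = 51.75
  B: 0 + 1(25.88) = 25.88

51.8 mol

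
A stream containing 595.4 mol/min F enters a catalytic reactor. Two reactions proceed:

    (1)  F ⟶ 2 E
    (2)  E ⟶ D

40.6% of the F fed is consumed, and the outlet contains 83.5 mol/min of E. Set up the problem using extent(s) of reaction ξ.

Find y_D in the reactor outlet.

Conversion of F: F consumed = 1ξ₁ = 0.406 × 595.4 → ξ₁ = 241.7 mol/min.
E balance: n_E = 0 + 2ξ₁ − 1ξ₂ = 83.5 → ξ₂ = (2·241.7 − 83.5)/1 = 400 mol/min.
Outlet amounts (n = n₀ + Σ ν·ξ):
  F: 595.4 − 1(241.7) = 353.7
  E: 0 + 2(241.7) − 1(400) = 83.5
  D: 0 + 1(400) = 400
Total out = 837.1 mol/min; y_D = 400 / 837.1 = 0.4778.

0.478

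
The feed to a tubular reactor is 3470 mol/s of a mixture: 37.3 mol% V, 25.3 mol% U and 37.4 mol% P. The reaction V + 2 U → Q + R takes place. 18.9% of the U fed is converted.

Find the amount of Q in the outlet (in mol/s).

83 mol/s

U reacted = 0.189 × 877.9 = 165.9 mol/s; ν_U = −2, so ξ = 165.9/2 = 82.96 mol/s.
Outlet amounts (n = n₀ + ν ξ):
  V: 1294 − 1(82.96) = 1211
  U: 877.9 − 2(82.96) = 712
  Q: 0 + 1(82.96) = 82.96
  R: 0 + 1(82.96) = 82.96
  P: 1298 (inert)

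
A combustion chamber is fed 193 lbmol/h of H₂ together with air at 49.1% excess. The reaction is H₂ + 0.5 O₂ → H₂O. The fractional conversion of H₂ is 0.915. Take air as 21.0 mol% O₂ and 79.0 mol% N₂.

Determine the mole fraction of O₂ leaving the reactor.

Stoichiometric O₂ = 0.5 × 193 = 96.5 lbmol/h; O₂ fed = 96.5 × 1.491 = 143.9 lbmol/h.
N₂ fed = 143.9 × 79/21 = 541.3 lbmol/h.
Fuel reacted = 0.915 × 193 → ξ = 176.6 lbmol/h.
Outlet (n = n₀ + ν ξ):
  H₂: 193 − 1(176.6) = 16.41
  O₂: 143.9 − 0.5(176.6) = 55.58
  N₂: 541.3 (inert)
  H₂O: 0 + 1(176.6) = 176.6
Total out = 789.9 lbmol/h; y_O₂ = 55.58 / 789.9 = 0.07037.

0.0704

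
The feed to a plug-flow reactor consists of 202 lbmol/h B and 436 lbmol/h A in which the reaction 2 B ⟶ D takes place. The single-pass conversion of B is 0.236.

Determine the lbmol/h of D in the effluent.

23.8 lbmol/h

B reacted = 0.236 × 202 = 47.67 lbmol/h; ν_B = −2, so ξ = 47.67/2 = 23.84 lbmol/h.
Outlet amounts (n = n₀ + ν ξ):
  B: 202 − 2(23.84) = 154.3
  D: 0 + 1(23.84) = 23.84
  A: 436 (inert)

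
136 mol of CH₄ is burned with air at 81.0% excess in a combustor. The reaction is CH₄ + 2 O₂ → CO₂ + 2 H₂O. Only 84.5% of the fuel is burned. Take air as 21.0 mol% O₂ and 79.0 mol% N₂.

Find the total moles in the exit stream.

2480 mol

Stoichiometric O₂ = 2 × 136 = 272 mol; O₂ fed = 272 × 1.810 = 492.3 mol.
N₂ fed = 492.3 × 79/21 = 1852 mol.
Fuel reacted = 0.845 × 136 → ξ = 114.9 mol.
Outlet (n = n₀ + ν ξ):
  CH₄: 136 − 1(114.9) = 21.08
  O₂: 492.3 − 2(114.9) = 262.5
  N₂: 1852 (inert)
  CO₂: 0 + 1(114.9) = 114.9
  H₂O: 0 + 2(114.9) = 229.8
Total out = 21.08 + 262.5 + 1852 + 114.9 + 229.8 = 2480 mol.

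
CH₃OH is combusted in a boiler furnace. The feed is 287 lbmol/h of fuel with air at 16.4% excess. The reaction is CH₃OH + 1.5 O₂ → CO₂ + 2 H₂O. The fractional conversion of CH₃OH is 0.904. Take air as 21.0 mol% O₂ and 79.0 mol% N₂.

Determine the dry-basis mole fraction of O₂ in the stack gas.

0.049

Stoichiometric O₂ = 1.5 × 287 = 430.5 lbmol/h; O₂ fed = 430.5 × 1.164 = 501.1 lbmol/h.
N₂ fed = 501.1 × 79/21 = 1885 lbmol/h.
Fuel reacted = 0.904 × 287 → ξ = 259.4 lbmol/h.
Outlet (n = n₀ + ν ξ):
  CH₃OH: 287 − 1(259.4) = 27.55
  O₂: 501.1 − 1.5(259.4) = 111.9
  N₂: 1885 (inert)
  CO₂: 0 + 1(259.4) = 259.4
  H₂O: 0 + 2(259.4) = 518.9
Dry total = 2284 lbmol/h; y_O₂ (dry) = 111.9 / 2284 = 0.04901.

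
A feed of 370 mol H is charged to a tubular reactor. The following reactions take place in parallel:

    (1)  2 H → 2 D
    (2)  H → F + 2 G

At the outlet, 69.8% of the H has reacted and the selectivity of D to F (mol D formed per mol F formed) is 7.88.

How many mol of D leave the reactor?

Conversion of H: H consumed = 0.698 × 370 = 258.3 mol = 2ξ₁ + 1ξ₂.
Selectivity: 2ξ₁ / (1ξ₂) = 7.88 → ξ₁ = 3.94 ξ₂.
Substitute: (2·3.94 + 1) ξ₂ = 258.3 → ξ₂ = 29.08 mol, ξ₁ = 114.6 mol.
Outlet amounts (n = n₀ + Σ ν·ξ):
  H: 370 − 2(114.6) − 1(29.08) = 111.7
  D: 0 + 2(114.6) = 229.2
  F: 0 + 1(29.08) = 29.08
  G: 0 + 2(29.08) = 58.17

229 mol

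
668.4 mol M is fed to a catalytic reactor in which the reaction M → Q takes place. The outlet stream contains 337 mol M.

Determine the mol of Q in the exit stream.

For M: n = n₀ − 1ξ → 337 = 668.4 − 1ξ, giving ξ = 331.4 mol.
Outlet amounts (n = n₀ + ν ξ):
  M: 668.4 − 1(331.4) = 337
  Q: 0 + 1(331.4) = 331.4

331 mol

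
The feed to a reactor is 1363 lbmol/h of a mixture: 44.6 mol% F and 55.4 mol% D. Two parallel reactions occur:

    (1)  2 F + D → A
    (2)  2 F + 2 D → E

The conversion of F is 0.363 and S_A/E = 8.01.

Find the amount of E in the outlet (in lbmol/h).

Conversion of F: F consumed = 0.363 × 607.9 = 220.7 lbmol/h = 2ξ₁ + 2ξ₂.
Selectivity: 1ξ₁ / (1ξ₂) = 8.01 → ξ₁ = 8.01 ξ₂.
Substitute: (2·8.01 + 2) ξ₂ = 220.7 → ξ₂ = 12.25 lbmol/h, ξ₁ = 98.09 lbmol/h.
Outlet amounts (n = n₀ + Σ ν·ξ):
  F: 607.9 − 2(98.09) − 2(12.25) = 387.2
  D: 755.1 − 1(98.09) − 2(12.25) = 632.5
  A: 0 + 1(98.09) = 98.09
  E: 0 + 1(12.25) = 12.25

12.2 lbmol/h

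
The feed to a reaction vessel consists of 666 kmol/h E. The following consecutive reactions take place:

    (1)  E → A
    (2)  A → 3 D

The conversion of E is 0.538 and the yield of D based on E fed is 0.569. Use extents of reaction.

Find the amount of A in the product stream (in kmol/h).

232 kmol/h

Conversion of E: E consumed = 1ξ₁ = 0.538 × 666 → ξ₁ = 358.3 kmol/h.
Yield of D: 3ξ₂ / 666 = 0.569 → ξ₂ = 126.3 kmol/h.
Outlet amounts (n = n₀ + Σ ν·ξ):
  E: 666 − 1(358.3) = 307.7
  A: 0 + 1(358.3) − 1(126.3) = 232
  D: 0 + 3(126.3) = 379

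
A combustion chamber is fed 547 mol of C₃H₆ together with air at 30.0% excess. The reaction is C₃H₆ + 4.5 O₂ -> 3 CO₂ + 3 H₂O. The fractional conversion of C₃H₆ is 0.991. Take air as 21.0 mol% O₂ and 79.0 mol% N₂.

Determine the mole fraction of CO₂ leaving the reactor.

Stoichiometric O₂ = 4.5 × 547 = 2462 mol; O₂ fed = 2462 × 1.300 = 3200 mol.
N₂ fed = 3200 × 79/21 = 12040 mol.
Fuel reacted = 0.991 × 547 → ξ = 542.1 mol.
Outlet (n = n₀ + ν ξ):
  C₃H₆: 547 − 1(542.1) = 4.923
  O₂: 3200 − 4.5(542.1) = 760.6
  N₂: 12040 (inert)
  CO₂: 0 + 3(542.1) = 1626
  H₂O: 0 + 3(542.1) = 1626
Total out = 16060 mol; y_CO₂ = 1626 / 16060 = 0.1013.

0.101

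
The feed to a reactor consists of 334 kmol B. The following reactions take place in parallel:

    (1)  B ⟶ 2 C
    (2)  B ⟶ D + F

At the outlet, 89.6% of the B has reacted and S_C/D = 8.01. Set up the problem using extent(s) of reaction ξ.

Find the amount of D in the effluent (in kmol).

Conversion of B: B consumed = 0.896 × 334 = 299.3 kmol = 1ξ₁ + 1ξ₂.
Selectivity: 2ξ₁ / (1ξ₂) = 8.01 → ξ₁ = 4.005 ξ₂.
Substitute: (1·4.005 + 1) ξ₂ = 299.3 → ξ₂ = 59.79 kmol, ξ₁ = 239.5 kmol.
Outlet amounts (n = n₀ + Σ ν·ξ):
  B: 334 − 1(239.5) − 1(59.79) = 34.74
  C: 0 + 2(239.5) = 478.9
  D: 0 + 1(59.79) = 59.79
  F: 0 + 1(59.79) = 59.79

59.8 kmol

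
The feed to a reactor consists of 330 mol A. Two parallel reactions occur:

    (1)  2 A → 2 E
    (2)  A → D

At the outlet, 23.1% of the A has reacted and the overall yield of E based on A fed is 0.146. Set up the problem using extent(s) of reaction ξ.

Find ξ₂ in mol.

ξ₂ = 28.1 mol

Yield of E: 2ξ₁ / 330 = 0.146 → ξ₁ = 24.09 mol.
Conversion of A: 2ξ₁ + 1ξ₂ = 0.231 × 330 = 76.23 → ξ₂ = 28.05 mol.
Outlet amounts (n = n₀ + Σ ν·ξ):
  A: 330 − 2(24.09) − 1(28.05) = 253.8
  E: 0 + 2(24.09) = 48.18
  D: 0 + 1(28.05) = 28.05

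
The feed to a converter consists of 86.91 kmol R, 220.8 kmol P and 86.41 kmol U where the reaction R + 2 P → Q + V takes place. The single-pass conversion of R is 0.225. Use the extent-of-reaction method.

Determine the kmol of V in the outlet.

R reacted = 0.225 × 86.91 = 19.55 kmol; ν_R = −1, so ξ = 19.55/1 = 19.55 kmol.
Outlet amounts (n = n₀ + ν ξ):
  R: 86.91 − 1(19.55) = 67.36
  P: 220.8 − 2(19.55) = 181.7
  Q: 0 + 1(19.55) = 19.55
  V: 0 + 1(19.55) = 19.55
  U: 86.41 (inert)

19.6 kmol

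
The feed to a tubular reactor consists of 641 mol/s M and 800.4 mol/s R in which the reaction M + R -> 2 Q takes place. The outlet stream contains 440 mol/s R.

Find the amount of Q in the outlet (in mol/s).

721 mol/s

For R: n = n₀ − 1ξ → 440 = 800.4 − 1ξ, giving ξ = 360.4 mol/s.
Outlet amounts (n = n₀ + ν ξ):
  M: 641 − 1(360.4) = 280.6
  R: 800.4 − 1(360.4) = 440
  Q: 0 + 2(360.4) = 720.8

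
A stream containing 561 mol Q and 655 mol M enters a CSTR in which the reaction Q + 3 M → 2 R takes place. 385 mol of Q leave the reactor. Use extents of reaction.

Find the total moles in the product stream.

864 mol

For Q: n = n₀ − 1ξ → 385 = 561 − 1ξ, giving ξ = 176 mol.
Outlet amounts (n = n₀ + ν ξ):
  Q: 561 − 1(176) = 385
  M: 655 − 3(176) = 127
  R: 0 + 2(176) = 352
Total out = 385 + 127 + 352 = 864 mol.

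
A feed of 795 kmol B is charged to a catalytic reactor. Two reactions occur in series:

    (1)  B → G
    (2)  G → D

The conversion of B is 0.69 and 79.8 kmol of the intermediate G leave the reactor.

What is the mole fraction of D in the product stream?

Conversion of B: B consumed = 1ξ₁ = 0.69 × 795 → ξ₁ = 548.5 kmol.
G balance: n_G = 0 + 1ξ₁ − 1ξ₂ = 79.8 → ξ₂ = (1·548.5 − 79.8)/1 = 468.7 kmol.
Outlet amounts (n = n₀ + Σ ν·ξ):
  B: 795 − 1(548.5) = 246.5
  G: 0 + 1(548.5) − 1(468.7) = 79.8
  D: 0 + 1(468.7) = 468.7
Total out = 795 kmol; y_D = 468.7 / 795 = 0.5896.

0.59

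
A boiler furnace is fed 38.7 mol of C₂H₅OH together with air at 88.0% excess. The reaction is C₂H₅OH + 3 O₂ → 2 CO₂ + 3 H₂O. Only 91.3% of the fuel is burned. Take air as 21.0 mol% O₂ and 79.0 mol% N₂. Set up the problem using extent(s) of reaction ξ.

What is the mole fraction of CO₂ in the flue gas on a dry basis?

0.0701

Stoichiometric O₂ = 3 × 38.7 = 116.1 mol; O₂ fed = 116.1 × 1.880 = 218.3 mol.
N₂ fed = 218.3 × 79/21 = 821.1 mol.
Fuel reacted = 0.913 × 38.7 → ξ = 35.33 mol.
Outlet (n = n₀ + ν ξ):
  C₂H₅OH: 38.7 − 1(35.33) = 3.367
  O₂: 218.3 − 3(35.33) = 112.3
  N₂: 821.1 (inert)
  CO₂: 0 + 2(35.33) = 70.67
  H₂O: 0 + 3(35.33) = 106
Dry total = 1007 mol; y_CO₂ (dry) = 70.67 / 1007 = 0.07015.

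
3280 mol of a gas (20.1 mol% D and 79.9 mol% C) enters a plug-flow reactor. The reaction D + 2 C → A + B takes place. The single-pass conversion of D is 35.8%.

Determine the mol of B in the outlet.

236 mol

D reacted = 0.358 × 659.3 = 236 mol; ν_D = −1, so ξ = 236/1 = 236 mol.
Outlet amounts (n = n₀ + ν ξ):
  D: 659.3 − 1(236) = 423.3
  C: 2621 − 2(236) = 2149
  A: 0 + 1(236) = 236
  B: 0 + 1(236) = 236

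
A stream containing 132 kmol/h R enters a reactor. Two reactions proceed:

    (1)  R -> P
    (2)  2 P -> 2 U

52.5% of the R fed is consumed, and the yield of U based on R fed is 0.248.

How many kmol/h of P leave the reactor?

Conversion of R: R consumed = 1ξ₁ = 0.525 × 132 → ξ₁ = 69.3 kmol/h.
Yield of U: 2ξ₂ / 132 = 0.248 → ξ₂ = 16.37 kmol/h.
Outlet amounts (n = n₀ + Σ ν·ξ):
  R: 132 − 1(69.3) = 62.7
  P: 0 + 1(69.3) − 2(16.37) = 36.56
  U: 0 + 2(16.37) = 32.74

36.6 kmol/h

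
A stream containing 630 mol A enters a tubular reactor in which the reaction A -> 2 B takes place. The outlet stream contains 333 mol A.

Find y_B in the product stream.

For A: n = n₀ − 1ξ → 333 = 630 − 1ξ, giving ξ = 297 mol.
Outlet amounts (n = n₀ + ν ξ):
  A: 630 − 1(297) = 333
  B: 0 + 2(297) = 594
Total out = 927 mol; y_B = 594 / 927 = 0.6408.

0.641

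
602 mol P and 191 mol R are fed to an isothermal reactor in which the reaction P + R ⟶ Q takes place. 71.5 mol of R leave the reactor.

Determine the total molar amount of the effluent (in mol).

For R: n = n₀ − 1ξ → 71.5 = 191 − 1ξ, giving ξ = 119.5 mol.
Outlet amounts (n = n₀ + ν ξ):
  P: 602 − 1(119.5) = 482.5
  R: 191 − 1(119.5) = 71.5
  Q: 0 + 1(119.5) = 119.5
Total out = 482.5 + 71.5 + 119.5 = 673.5 mol.

674 mol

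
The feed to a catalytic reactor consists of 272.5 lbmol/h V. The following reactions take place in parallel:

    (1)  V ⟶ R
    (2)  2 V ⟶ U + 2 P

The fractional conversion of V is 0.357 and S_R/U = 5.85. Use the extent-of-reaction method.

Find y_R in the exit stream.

0.254

Conversion of V: V consumed = 0.357 × 272.5 = 97.28 lbmol/h = 1ξ₁ + 2ξ₂.
Selectivity: 1ξ₁ / (1ξ₂) = 5.85 → ξ₁ = 5.85 ξ₂.
Substitute: (1·5.85 + 2) ξ₂ = 97.28 → ξ₂ = 12.39 lbmol/h, ξ₁ = 72.5 lbmol/h.
Outlet amounts (n = n₀ + Σ ν·ξ):
  V: 272.5 − 1(72.5) − 2(12.39) = 175.2
  R: 0 + 1(72.5) = 72.5
  U: 0 + 1(12.39) = 12.39
  P: 0 + 2(12.39) = 24.79
Total out = 284.9 lbmol/h; y_R = 72.5 / 284.9 = 0.2545.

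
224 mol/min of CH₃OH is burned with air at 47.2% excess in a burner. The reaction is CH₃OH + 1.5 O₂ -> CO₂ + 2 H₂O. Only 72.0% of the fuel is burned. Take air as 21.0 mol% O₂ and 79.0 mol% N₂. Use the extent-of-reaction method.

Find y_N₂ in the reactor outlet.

0.7

Stoichiometric O₂ = 1.5 × 224 = 336 mol/min; O₂ fed = 336 × 1.472 = 494.6 mol/min.
N₂ fed = 494.6 × 79/21 = 1861 mol/min.
Fuel reacted = 0.72 × 224 → ξ = 161.3 mol/min.
Outlet (n = n₀ + ν ξ):
  CH₃OH: 224 − 1(161.3) = 62.72
  O₂: 494.6 − 1.5(161.3) = 252.7
  N₂: 1861 (inert)
  CO₂: 0 + 1(161.3) = 161.3
  H₂O: 0 + 2(161.3) = 322.6
Total out = 2660 mol/min; y_N₂ = 1861 / 2660 = 0.6995.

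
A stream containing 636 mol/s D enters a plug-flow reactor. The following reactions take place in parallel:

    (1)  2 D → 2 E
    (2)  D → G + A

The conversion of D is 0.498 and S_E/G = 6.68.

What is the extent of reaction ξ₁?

ξ₁ = 138 mol/s

Conversion of D: D consumed = 0.498 × 636 = 316.7 mol/s = 2ξ₁ + 1ξ₂.
Selectivity: 2ξ₁ / (1ξ₂) = 6.68 → ξ₁ = 3.34 ξ₂.
Substitute: (2·3.34 + 1) ξ₂ = 316.7 → ξ₂ = 41.24 mol/s, ξ₁ = 137.7 mol/s.
Outlet amounts (n = n₀ + Σ ν·ξ):
  D: 636 − 2(137.7) − 1(41.24) = 319.3
  E: 0 + 2(137.7) = 275.5
  G: 0 + 1(41.24) = 41.24
  A: 0 + 1(41.24) = 41.24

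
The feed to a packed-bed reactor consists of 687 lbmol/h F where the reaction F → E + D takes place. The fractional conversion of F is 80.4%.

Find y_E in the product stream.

F reacted = 0.804 × 687 = 552.3 lbmol/h; ν_F = −1, so ξ = 552.3/1 = 552.3 lbmol/h.
Outlet amounts (n = n₀ + ν ξ):
  F: 687 − 1(552.3) = 134.7
  E: 0 + 1(552.3) = 552.3
  D: 0 + 1(552.3) = 552.3
Total out = 1239 lbmol/h; y_E = 552.3 / 1239 = 0.4457.

0.446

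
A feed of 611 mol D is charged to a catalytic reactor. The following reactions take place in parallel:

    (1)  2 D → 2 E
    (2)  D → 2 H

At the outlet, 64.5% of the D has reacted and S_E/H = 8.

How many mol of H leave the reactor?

46.4 mol

Conversion of D: D consumed = 0.645 × 611 = 394.1 mol = 2ξ₁ + 1ξ₂.
Selectivity: 2ξ₁ / (2ξ₂) = 8 → ξ₁ = 8 ξ₂.
Substitute: (2·8 + 1) ξ₂ = 394.1 → ξ₂ = 23.18 mol, ξ₁ = 185.5 mol.
Outlet amounts (n = n₀ + Σ ν·ξ):
  D: 611 − 2(185.5) − 1(23.18) = 216.9
  E: 0 + 2(185.5) = 370.9
  H: 0 + 2(23.18) = 46.36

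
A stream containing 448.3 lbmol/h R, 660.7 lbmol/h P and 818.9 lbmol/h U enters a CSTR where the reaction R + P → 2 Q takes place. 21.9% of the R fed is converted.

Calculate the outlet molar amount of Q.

R reacted = 0.219 × 448.3 = 98.18 lbmol/h; ν_R = −1, so ξ = 98.18/1 = 98.18 lbmol/h.
Outlet amounts (n = n₀ + ν ξ):
  R: 448.3 − 1(98.18) = 350.1
  P: 660.7 − 1(98.18) = 562.5
  Q: 0 + 2(98.18) = 196.4
  U: 818.9 (inert)

196 lbmol/h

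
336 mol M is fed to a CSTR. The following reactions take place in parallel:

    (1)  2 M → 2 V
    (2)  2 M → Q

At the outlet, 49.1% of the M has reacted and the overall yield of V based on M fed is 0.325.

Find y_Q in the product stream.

Yield of V: 2ξ₁ / 336 = 0.325 → ξ₁ = 54.6 mol.
Conversion of M: 2ξ₁ + 2ξ₂ = 0.491 × 336 = 165 → ξ₂ = 27.89 mol.
Outlet amounts (n = n₀ + Σ ν·ξ):
  M: 336 − 2(54.6) − 2(27.89) = 171
  V: 0 + 2(54.6) = 109.2
  Q: 0 + 1(27.89) = 27.89
Total out = 308.1 mol; y_Q = 27.89 / 308.1 = 0.09051.

0.0905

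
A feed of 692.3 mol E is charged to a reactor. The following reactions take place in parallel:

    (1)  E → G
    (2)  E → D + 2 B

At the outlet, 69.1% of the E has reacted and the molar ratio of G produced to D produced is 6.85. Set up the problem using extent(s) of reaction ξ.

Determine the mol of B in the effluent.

Conversion of E: E consumed = 0.691 × 692.3 = 478.4 mol = 1ξ₁ + 1ξ₂.
Selectivity: 1ξ₁ / (1ξ₂) = 6.85 → ξ₁ = 6.85 ξ₂.
Substitute: (1·6.85 + 1) ξ₂ = 478.4 → ξ₂ = 60.94 mol, ξ₁ = 417.4 mol.
Outlet amounts (n = n₀ + Σ ν·ξ):
  E: 692.3 − 1(417.4) − 1(60.94) = 213.9
  G: 0 + 1(417.4) = 417.4
  D: 0 + 1(60.94) = 60.94
  B: 0 + 2(60.94) = 121.9

122 mol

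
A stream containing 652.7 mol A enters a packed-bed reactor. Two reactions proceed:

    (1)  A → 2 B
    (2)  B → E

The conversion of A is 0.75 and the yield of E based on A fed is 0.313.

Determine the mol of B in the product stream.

775 mol

Conversion of A: A consumed = 1ξ₁ = 0.75 × 652.7 → ξ₁ = 489.5 mol.
Yield of E: 1ξ₂ / 652.7 = 0.313 → ξ₂ = 204.3 mol.
Outlet amounts (n = n₀ + Σ ν·ξ):
  A: 652.7 − 1(489.5) = 163.2
  B: 0 + 2(489.5) − 1(204.3) = 774.8
  E: 0 + 1(204.3) = 204.3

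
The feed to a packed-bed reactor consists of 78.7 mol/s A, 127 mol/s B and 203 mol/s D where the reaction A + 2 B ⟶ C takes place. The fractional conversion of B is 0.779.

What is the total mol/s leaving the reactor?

310 mol/s

B reacted = 0.779 × 127 = 98.93 mol/s; ν_B = −2, so ξ = 98.93/2 = 49.47 mol/s.
Outlet amounts (n = n₀ + ν ξ):
  A: 78.7 − 1(49.47) = 29.23
  B: 127 − 2(49.47) = 28.07
  C: 0 + 1(49.47) = 49.47
  D: 203 (inert)
Total out = 29.23 + 28.07 + 49.47 + 203 = 309.8 mol/s.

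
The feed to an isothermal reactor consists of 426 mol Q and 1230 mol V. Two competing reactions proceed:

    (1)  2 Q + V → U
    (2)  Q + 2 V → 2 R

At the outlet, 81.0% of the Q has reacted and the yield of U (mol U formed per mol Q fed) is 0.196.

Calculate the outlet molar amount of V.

Yield of U: 1ξ₁ / 426 = 0.196 → ξ₁ = 83.5 mol.
Conversion of Q: 2ξ₁ + 1ξ₂ = 0.81 × 426 = 345.1 → ξ₂ = 178.1 mol.
Outlet amounts (n = n₀ + Σ ν·ξ):
  Q: 426 − 2(83.5) − 1(178.1) = 80.94
  V: 1230 − 1(83.5) − 2(178.1) = 790.4
  U: 0 + 1(83.5) = 83.5
  R: 0 + 2(178.1) = 356.1

790 mol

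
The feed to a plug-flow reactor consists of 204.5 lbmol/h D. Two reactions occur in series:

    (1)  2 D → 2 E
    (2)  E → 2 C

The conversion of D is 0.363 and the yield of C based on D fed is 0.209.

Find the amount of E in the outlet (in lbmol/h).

Conversion of D: D consumed = 2ξ₁ = 0.363 × 204.5 → ξ₁ = 37.12 lbmol/h.
Yield of C: 2ξ₂ / 204.5 = 0.209 → ξ₂ = 21.37 lbmol/h.
Outlet amounts (n = n₀ + Σ ν·ξ):
  D: 204.5 − 2(37.12) = 130.3
  E: 0 + 2(37.12) − 1(21.37) = 52.86
  C: 0 + 2(21.37) = 42.74

52.9 lbmol/h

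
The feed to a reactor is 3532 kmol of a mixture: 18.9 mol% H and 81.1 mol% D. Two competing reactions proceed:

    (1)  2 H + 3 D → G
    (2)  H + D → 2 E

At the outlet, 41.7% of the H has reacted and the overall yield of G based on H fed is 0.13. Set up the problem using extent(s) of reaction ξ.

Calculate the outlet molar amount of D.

2500 kmol

Yield of G: 1ξ₁ / 667.5 = 0.13 → ξ₁ = 86.78 kmol.
Conversion of H: 2ξ₁ + 1ξ₂ = 0.417 × 667.5 = 278.4 → ξ₂ = 104.8 kmol.
Outlet amounts (n = n₀ + Σ ν·ξ):
  H: 667.5 − 2(86.78) − 1(104.8) = 389.2
  D: 2864 − 3(86.78) − 1(104.8) = 2499
  G: 0 + 1(86.78) = 86.78
  E: 0 + 2(104.8) = 209.6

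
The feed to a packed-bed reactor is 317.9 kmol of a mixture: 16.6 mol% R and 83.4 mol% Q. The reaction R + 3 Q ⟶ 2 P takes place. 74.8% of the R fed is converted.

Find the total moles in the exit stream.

R reacted = 0.748 × 52.77 = 39.47 kmol; ν_R = −1, so ξ = 39.47/1 = 39.47 kmol.
Outlet amounts (n = n₀ + ν ξ):
  R: 52.77 − 1(39.47) = 13.3
  Q: 265.1 − 3(39.47) = 146.7
  P: 0 + 2(39.47) = 78.95
Total out = 13.3 + 146.7 + 78.95 = 239 kmol.

239 kmol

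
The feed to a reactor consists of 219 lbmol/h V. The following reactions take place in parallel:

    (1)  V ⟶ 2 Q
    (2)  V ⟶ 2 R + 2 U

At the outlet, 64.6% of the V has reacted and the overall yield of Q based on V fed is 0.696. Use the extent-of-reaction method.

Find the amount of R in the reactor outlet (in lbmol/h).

Yield of Q: 2ξ₁ / 219 = 0.696 → ξ₁ = 76.21 lbmol/h.
Conversion of V: 1ξ₁ + 1ξ₂ = 0.646 × 219 = 141.5 → ξ₂ = 65.26 lbmol/h.
Outlet amounts (n = n₀ + Σ ν·ξ):
  V: 219 − 1(76.21) − 1(65.26) = 77.53
  Q: 0 + 2(76.21) = 152.4
  R: 0 + 2(65.26) = 130.5
  U: 0 + 2(65.26) = 130.5

131 lbmol/h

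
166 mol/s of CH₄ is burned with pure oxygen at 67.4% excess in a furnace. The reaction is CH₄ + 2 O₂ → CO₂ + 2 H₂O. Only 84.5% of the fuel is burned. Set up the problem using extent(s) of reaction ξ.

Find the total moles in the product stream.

Stoichiometric O₂ = 2 × 166 = 332 mol/s; O₂ fed = 332 × 1.674 = 555.8 mol/s.
Fuel reacted = 0.845 × 166 → ξ = 140.3 mol/s.
Outlet (n = n₀ + ν ξ):
  CH₄: 166 − 1(140.3) = 25.73
  O₂: 555.8 − 2(140.3) = 275.2
  CO₂: 0 + 1(140.3) = 140.3
  H₂O: 0 + 2(140.3) = 280.5
Total out = 25.73 + 275.2 + 140.3 + 280.5 = 721.8 mol/s.

722 mol/s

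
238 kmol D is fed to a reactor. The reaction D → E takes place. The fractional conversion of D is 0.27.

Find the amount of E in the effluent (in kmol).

D reacted = 0.27 × 238 = 64.26 kmol; ν_D = −1, so ξ = 64.26/1 = 64.26 kmol.
Outlet amounts (n = n₀ + ν ξ):
  D: 238 − 1(64.26) = 173.7
  E: 0 + 1(64.26) = 64.26

64.3 kmol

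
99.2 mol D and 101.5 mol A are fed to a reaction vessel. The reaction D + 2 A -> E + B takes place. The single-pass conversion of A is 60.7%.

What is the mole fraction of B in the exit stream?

A reacted = 0.607 × 101.5 = 61.61 mol; ν_A = −2, so ξ = 61.61/2 = 30.81 mol.
Outlet amounts (n = n₀ + ν ξ):
  D: 99.2 − 1(30.81) = 68.39
  A: 101.5 − 2(30.81) = 39.89
  E: 0 + 1(30.81) = 30.81
  B: 0 + 1(30.81) = 30.81
Total out = 169.9 mol; y_B = 30.81 / 169.9 = 0.1813.

0.181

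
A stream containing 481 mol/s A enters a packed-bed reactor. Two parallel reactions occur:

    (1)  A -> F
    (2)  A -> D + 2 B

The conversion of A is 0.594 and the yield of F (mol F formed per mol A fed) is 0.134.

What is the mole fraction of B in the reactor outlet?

Yield of F: 1ξ₁ / 481 = 0.134 → ξ₁ = 64.45 mol/s.
Conversion of A: 1ξ₁ + 1ξ₂ = 0.594 × 481 = 285.7 → ξ₂ = 221.3 mol/s.
Outlet amounts (n = n₀ + Σ ν·ξ):
  A: 481 − 1(64.45) − 1(221.3) = 195.3
  F: 0 + 1(64.45) = 64.45
  D: 0 + 1(221.3) = 221.3
  B: 0 + 2(221.3) = 442.5
Total out = 923.5 mol/s; y_B = 442.5 / 923.5 = 0.4792.

0.479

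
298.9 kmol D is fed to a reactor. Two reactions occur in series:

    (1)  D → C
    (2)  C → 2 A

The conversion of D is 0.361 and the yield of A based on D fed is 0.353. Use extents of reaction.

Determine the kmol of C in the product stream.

Conversion of D: D consumed = 1ξ₁ = 0.361 × 298.9 → ξ₁ = 107.9 kmol.
Yield of A: 2ξ₂ / 298.9 = 0.353 → ξ₂ = 52.76 kmol.
Outlet amounts (n = n₀ + Σ ν·ξ):
  D: 298.9 − 1(107.9) = 191
  C: 0 + 1(107.9) − 1(52.76) = 55.15
  A: 0 + 2(52.76) = 105.5

55.1 kmol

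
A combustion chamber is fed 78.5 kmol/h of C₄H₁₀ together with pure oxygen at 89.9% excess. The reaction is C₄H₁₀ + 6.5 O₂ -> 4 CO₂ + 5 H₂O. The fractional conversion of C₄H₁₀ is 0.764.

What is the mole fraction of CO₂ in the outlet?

0.211

Stoichiometric O₂ = 6.5 × 78.5 = 510.2 kmol/h; O₂ fed = 510.2 × 1.899 = 969 kmol/h.
Fuel reacted = 0.764 × 78.5 → ξ = 59.97 kmol/h.
Outlet (n = n₀ + ν ξ):
  C₄H₁₀: 78.5 − 1(59.97) = 18.53
  O₂: 969 − 6.5(59.97) = 579.1
  CO₂: 0 + 4(59.97) = 239.9
  H₂O: 0 + 5(59.97) = 299.9
Total out = 1137 kmol/h; y_CO₂ = 239.9 / 1137 = 0.2109.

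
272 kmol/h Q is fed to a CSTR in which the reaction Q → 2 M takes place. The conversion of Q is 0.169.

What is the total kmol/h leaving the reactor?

Q reacted = 0.169 × 272 = 45.97 kmol/h; ν_Q = −1, so ξ = 45.97/1 = 45.97 kmol/h.
Outlet amounts (n = n₀ + ν ξ):
  Q: 272 − 1(45.97) = 226
  M: 0 + 2(45.97) = 91.94
Total out = 226 + 91.94 = 318 kmol/h.

318 kmol/h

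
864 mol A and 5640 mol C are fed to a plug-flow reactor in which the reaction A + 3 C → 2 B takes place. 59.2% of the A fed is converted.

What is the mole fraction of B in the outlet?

0.187

A reacted = 0.592 × 864 = 511.5 mol; ν_A = −1, so ξ = 511.5/1 = 511.5 mol.
Outlet amounts (n = n₀ + ν ξ):
  A: 864 − 1(511.5) = 352.5
  C: 5640 − 3(511.5) = 4106
  B: 0 + 2(511.5) = 1023
Total out = 5481 mol; y_B = 1023 / 5481 = 0.1866.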